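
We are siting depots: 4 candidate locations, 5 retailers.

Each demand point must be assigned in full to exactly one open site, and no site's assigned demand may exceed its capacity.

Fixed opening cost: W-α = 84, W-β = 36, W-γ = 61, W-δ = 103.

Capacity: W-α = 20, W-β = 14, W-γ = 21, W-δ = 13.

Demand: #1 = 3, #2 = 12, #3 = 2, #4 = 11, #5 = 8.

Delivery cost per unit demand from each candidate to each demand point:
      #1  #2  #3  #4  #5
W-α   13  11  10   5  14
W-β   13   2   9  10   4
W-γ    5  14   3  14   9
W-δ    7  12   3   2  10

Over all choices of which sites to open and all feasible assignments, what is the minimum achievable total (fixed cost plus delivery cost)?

339

Open {W-β, W-γ, W-δ}; cheapest assignment that respects the capacities:
  W-β (cap 14, load 12): #2 — cost 12×2 = 24
  W-γ (cap 21, load 13): #1, #3, #5 — cost 3×5 + 2×3 + 8×9 = 93
  W-δ (cap 13, load 11): #4 — cost 11×2 = 22
  Shipping 139, fixed 200 → total 339.
  Any other capacity-feasible assignment to {W-β, W-γ, W-δ} ships for at least 139.
Compare {W-α, W-β, W-γ}: its best feasible assignment gives total 353.
Compare {W-α, W-β, W-δ}: its best feasible assignment gives total 409.
Every other set of open sites that can feasibly serve all demand totals ≥ 353 even under its best assignment. Minimum: 339.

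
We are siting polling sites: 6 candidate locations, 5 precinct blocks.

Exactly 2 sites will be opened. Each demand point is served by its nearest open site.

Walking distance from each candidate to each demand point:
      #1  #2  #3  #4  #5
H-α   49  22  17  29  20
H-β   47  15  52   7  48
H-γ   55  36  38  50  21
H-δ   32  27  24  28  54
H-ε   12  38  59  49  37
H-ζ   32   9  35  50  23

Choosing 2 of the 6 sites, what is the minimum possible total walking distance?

Open {H-α, H-ε}.
  #1→H-ε 12, #2→H-α 22, #3→H-α 17, #4→H-α 29, #5→H-α 20  ⇒ total 100.
Compare {H-α, H-β}: total 106.
Compare {H-β, H-ζ}: total 106.
No size-2 selection does better; minimum is 100.

100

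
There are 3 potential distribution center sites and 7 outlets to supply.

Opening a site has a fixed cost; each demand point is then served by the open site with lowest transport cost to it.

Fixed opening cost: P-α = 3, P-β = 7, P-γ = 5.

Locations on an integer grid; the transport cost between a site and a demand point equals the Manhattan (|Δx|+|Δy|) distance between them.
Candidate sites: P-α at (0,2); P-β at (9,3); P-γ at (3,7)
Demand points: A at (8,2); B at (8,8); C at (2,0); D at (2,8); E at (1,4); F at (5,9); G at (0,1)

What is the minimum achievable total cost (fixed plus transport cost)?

36

Open {P-α, P-γ}: assign each demand point to its cheapest open site.
  A→P-α 8, B→P-γ 6, C→P-α 4, D→P-γ 2, E→P-α 3, F→P-γ 4, G→P-α 1
  transport cost 28, fixed 8 → total 36.
Compare {P-α, P-β, P-γ}: transport cost 22 + fixed 15 = 37.
Compare {P-α, P-β}: transport cost 34 + fixed 10 = 44.
Compare {P-β, P-γ}: transport cost 36 + fixed 12 = 48.
All other subsets cost ≥ 37. Minimum total cost: 36.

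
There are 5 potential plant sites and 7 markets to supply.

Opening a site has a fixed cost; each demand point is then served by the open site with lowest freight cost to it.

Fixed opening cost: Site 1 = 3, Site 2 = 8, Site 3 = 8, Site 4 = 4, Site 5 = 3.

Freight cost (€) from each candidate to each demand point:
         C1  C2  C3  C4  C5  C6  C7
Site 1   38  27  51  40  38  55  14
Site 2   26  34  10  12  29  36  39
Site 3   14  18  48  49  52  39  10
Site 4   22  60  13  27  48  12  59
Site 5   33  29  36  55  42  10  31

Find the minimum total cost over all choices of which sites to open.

Open {Site 2, Site 3, Site 5}: assign each demand point to its cheapest open site.
  C1→Site 3 14, C2→Site 3 18, C3→Site 2 10, C4→Site 2 12, C5→Site 2 29, C6→Site 5 10, C7→Site 3 10
  freight cost 103, fixed 19 → total 122.
Compare {Site 2, Site 3, Site 4}: freight cost 105 + fixed 20 = 125.
Compare {Site 1, Site 2, Site 3, Site 5}: freight cost 103 + fixed 22 = 125.
Compare {Site 2, Site 3, Site 4, Site 5}: freight cost 103 + fixed 23 = 126.
All other subsets cost ≥ 125. Minimum total cost: 122.

122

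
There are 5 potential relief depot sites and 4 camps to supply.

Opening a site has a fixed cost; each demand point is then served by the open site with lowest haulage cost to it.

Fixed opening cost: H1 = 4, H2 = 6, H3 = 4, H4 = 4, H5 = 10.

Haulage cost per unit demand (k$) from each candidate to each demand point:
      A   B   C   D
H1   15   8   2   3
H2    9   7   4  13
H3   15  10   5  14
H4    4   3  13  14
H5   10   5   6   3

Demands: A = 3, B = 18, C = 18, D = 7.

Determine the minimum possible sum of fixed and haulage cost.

131

Open {H1, H4}: assign each demand point to its cheapest open site.
  A→H4 3×4=12, B→H4 18×3=54, C→H1 18×2=36, D→H1 7×3=21
  haulage cost 123, fixed 8 → total 131.
Compare {H1, H3, H4}: haulage cost 123 + fixed 12 = 135.
Compare {H1, H2, H4}: haulage cost 123 + fixed 14 = 137.
Compare {H1, H4, H5}: haulage cost 123 + fixed 18 = 141.
All other subsets cost ≥ 135. Minimum total cost: 131.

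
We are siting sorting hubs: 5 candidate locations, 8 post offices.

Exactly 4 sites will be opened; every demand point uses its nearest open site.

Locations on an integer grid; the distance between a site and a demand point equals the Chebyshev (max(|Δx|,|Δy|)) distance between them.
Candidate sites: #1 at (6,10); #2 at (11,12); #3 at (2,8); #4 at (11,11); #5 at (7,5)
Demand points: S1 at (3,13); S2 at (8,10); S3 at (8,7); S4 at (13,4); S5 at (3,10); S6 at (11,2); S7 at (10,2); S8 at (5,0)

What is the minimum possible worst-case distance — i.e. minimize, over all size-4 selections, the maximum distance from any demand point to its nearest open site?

6

Open {#1, #2, #3, #5}.
  Farthest demand point is S4 at distance 6 (to #5); all others are ≤ 6.
With {#1, #2, #4, #5} the worst case is 6.
With {#1, #3, #4, #5} the worst case is 6.
No size-4 selection achieves below 6.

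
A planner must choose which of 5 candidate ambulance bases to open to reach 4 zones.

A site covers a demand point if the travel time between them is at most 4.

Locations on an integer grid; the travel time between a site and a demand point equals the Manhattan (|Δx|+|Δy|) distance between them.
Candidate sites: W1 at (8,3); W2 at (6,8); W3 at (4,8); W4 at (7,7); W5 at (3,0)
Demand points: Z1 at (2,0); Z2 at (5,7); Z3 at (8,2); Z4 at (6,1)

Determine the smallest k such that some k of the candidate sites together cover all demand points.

3

Coverage sets (demand points within 4 of each site):
  W1: {Z3, Z4}
  W2: {Z2}
  W3: {Z2}
  W4: {Z2}
  W5: {Z1, Z4}
No 2 sites suffice: every size-2 union leaves at least one demand point uncovered.
But {W1, W2, W5} covers everything, so the minimum is 3.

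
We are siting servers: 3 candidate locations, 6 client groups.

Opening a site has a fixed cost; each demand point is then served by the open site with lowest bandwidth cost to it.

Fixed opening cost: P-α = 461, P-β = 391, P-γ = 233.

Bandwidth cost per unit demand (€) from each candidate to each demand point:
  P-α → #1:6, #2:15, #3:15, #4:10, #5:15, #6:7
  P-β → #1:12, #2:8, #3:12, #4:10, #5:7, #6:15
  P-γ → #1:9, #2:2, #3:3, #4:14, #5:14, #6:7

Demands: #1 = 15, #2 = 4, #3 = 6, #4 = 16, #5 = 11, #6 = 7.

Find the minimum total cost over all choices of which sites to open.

Open {P-γ}: assign each demand point to its cheapest open site.
  #1→P-γ 15×9=135, #2→P-γ 4×2=8, #3→P-γ 6×3=18, #4→P-γ 16×14=224, #5→P-γ 11×14=154, #6→P-γ 7×7=49
  bandwidth cost 588, fixed 233 → total 821.
Compare {P-β}: bandwidth cost 626 + fixed 391 = 1017.
Compare {P-β, P-γ}: bandwidth cost 447 + fixed 624 = 1071.
Compare {P-α}: bandwidth cost 614 + fixed 461 = 1075.
All other subsets cost ≥ 1017. Minimum total cost: 821.

821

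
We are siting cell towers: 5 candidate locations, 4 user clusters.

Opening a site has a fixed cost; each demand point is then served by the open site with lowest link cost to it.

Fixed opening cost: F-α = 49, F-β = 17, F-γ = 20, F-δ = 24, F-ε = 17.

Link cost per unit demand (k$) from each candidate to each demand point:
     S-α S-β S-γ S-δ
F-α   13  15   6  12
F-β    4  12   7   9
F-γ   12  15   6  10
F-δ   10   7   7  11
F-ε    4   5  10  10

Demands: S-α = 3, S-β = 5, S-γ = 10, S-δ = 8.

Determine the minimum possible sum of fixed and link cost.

213

Open {F-β, F-ε}: assign each demand point to its cheapest open site.
  S-α→F-β 3×4=12, S-β→F-ε 5×5=25, S-γ→F-β 10×7=70, S-δ→F-β 8×9=72
  link cost 179, fixed 34 → total 213.
Compare {F-γ, F-ε}: link cost 177 + fixed 37 = 214.
Compare {F-β, F-γ, F-ε}: link cost 169 + fixed 54 = 223.
Compare {F-δ, F-ε}: link cost 187 + fixed 41 = 228.
All other subsets cost ≥ 214. Minimum total cost: 213.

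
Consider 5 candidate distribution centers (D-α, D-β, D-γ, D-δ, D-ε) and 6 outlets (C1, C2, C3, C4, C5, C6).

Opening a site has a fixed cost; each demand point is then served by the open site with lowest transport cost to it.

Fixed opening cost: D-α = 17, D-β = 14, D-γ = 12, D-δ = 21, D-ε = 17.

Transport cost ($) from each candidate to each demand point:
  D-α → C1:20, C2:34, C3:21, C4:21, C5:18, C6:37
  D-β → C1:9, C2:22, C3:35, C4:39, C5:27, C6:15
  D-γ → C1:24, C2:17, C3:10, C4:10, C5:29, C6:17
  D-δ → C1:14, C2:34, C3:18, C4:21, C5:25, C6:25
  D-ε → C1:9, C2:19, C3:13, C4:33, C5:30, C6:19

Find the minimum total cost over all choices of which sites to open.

114

Open {D-β, D-γ}: assign each demand point to its cheapest open site.
  C1→D-β 9, C2→D-γ 17, C3→D-γ 10, C4→D-γ 10, C5→D-β 27, C6→D-β 15
  transport cost 88, fixed 26 → total 114.
Compare {D-γ}: transport cost 107 + fixed 12 = 119.
Compare {D-α, D-γ}: transport cost 92 + fixed 29 = 121.
Compare {D-γ, D-ε}: transport cost 92 + fixed 29 = 121.
All other subsets cost ≥ 119. Minimum total cost: 114.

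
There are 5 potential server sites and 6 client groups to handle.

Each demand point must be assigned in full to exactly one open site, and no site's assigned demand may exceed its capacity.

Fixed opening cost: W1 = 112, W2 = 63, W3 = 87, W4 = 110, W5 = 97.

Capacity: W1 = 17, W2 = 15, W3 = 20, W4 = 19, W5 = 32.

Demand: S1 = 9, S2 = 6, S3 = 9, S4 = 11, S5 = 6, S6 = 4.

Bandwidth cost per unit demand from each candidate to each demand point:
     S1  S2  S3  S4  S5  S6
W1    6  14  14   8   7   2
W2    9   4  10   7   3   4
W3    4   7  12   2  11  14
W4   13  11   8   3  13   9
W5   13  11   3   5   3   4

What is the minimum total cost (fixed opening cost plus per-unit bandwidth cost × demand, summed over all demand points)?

Open {W3, W5}; cheapest assignment that respects the capacities:
  W3 (cap 20, load 20): S1, S4 — cost 9×4 + 11×2 = 58
  W5 (cap 32, load 25): S2, S3, S5, S6 — cost 6×11 + 9×3 + 6×3 + 4×4 = 127
  Shipping 185, fixed 184 → total 369.
  Any other capacity-feasible assignment to {W3, W5} ships for at least 185.
Compare {W2, W5}: its best feasible assignment gives total 381.
Compare {W2, W3, W5}: its best feasible assignment gives total 390.
Every other set of open sites that can feasibly serve all demand totals ≥ 381 even under its best assignment. Minimum: 369.

369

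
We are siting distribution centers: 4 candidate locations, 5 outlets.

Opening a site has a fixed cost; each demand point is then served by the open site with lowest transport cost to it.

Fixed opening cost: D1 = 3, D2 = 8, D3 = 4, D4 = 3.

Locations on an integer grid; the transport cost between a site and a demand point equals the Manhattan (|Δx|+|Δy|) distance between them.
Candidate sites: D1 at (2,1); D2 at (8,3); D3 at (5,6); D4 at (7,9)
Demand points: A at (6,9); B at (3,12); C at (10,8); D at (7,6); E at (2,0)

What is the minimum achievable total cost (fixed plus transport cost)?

Open {D1, D4}: assign each demand point to its cheapest open site.
  A→D4 1, B→D4 7, C→D4 4, D→D4 3, E→D1 1
  transport cost 16, fixed 6 → total 22.
Compare {D1, D3, D4}: transport cost 15 + fixed 10 = 25.
Compare {D1, D3}: transport cost 22 + fixed 7 = 29.
Compare {D3, D4}: transport cost 23 + fixed 7 = 30.
All other subsets cost ≥ 25. Minimum total cost: 22.

22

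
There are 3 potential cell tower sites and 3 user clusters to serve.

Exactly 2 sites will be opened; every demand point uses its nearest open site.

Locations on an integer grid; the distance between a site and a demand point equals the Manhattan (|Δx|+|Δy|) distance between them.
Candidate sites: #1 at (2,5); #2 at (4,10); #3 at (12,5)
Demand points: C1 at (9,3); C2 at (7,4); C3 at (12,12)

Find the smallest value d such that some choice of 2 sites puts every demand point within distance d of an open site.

7

Open {#1, #3}.
  Farthest demand point is C3 at distance 7 (to #3); all others are ≤ 7.
With {#2, #3} the worst case is 7.
With {#1, #2} the worst case is 10.
No size-2 selection achieves below 7.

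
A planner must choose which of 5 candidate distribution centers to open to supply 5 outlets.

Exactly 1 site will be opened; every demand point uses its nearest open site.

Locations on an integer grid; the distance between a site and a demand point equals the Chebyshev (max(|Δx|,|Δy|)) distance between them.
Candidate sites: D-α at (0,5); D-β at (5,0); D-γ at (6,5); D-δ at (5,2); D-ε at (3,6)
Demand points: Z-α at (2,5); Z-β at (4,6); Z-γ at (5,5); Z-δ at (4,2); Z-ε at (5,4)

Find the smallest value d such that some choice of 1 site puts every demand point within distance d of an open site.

4

Open {D-γ}.
  Farthest demand point is Z-α at distance 4 (to D-γ); all others are ≤ 4.
With {D-δ} the worst case is 4.
With {D-ε} the worst case is 4.
No size-1 selection achieves below 4.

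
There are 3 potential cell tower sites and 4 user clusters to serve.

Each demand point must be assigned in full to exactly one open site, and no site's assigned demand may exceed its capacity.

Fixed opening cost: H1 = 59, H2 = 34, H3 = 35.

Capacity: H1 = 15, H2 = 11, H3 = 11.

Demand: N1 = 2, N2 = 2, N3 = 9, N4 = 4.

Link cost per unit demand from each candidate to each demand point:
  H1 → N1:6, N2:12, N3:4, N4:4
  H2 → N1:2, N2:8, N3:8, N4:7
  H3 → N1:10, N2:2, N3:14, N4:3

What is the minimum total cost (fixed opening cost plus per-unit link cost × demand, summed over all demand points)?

Open {H1, H3}; cheapest assignment that respects the capacities:
  H1 (cap 15, load 11): N1, N3 — cost 2×6 + 9×4 = 48
  H3 (cap 11, load 6): N2, N4 — cost 2×2 + 4×3 = 16
  Shipping 64, fixed 94 → total 158.
  Any other capacity-feasible assignment to {H1, H3} ships for at least 64.
Compare {H2, H3}: its best feasible assignment gives total 161.
Compare {H1, H2}: its best feasible assignment gives total 165.
Every other set of open sites that can feasibly serve all demand totals ≥ 161 even under its best assignment. Minimum: 158.

158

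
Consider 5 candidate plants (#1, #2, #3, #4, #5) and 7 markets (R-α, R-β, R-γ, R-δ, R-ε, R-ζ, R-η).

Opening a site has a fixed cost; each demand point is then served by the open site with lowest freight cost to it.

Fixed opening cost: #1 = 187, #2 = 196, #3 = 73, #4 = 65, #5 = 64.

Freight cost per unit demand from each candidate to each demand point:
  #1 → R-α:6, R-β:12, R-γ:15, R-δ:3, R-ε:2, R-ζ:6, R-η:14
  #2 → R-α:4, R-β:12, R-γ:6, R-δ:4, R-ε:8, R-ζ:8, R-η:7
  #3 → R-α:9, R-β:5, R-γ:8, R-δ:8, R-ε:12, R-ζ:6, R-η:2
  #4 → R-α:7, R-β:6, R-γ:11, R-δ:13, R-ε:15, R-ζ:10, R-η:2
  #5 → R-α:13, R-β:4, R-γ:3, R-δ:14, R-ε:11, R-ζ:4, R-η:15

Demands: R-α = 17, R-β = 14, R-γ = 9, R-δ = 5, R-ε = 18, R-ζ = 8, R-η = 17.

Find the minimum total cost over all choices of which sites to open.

Open {#1, #4, #5}: assign each demand point to its cheapest open site.
  R-α→#1 17×6=102, R-β→#5 14×4=56, R-γ→#5 9×3=27, R-δ→#1 5×3=15, R-ε→#1 18×2=36, R-ζ→#5 8×4=32, R-η→#4 17×2=34
  freight cost 302, fixed 316 → total 618.
Compare {#1, #3, #5}: freight cost 302 + fixed 324 = 626.
Compare {#1, #3}: freight cost 377 + fixed 260 = 637.
Compare {#4, #5}: freight cost 531 + fixed 129 = 660.
All other subsets cost ≥ 626. Minimum total cost: 618.

618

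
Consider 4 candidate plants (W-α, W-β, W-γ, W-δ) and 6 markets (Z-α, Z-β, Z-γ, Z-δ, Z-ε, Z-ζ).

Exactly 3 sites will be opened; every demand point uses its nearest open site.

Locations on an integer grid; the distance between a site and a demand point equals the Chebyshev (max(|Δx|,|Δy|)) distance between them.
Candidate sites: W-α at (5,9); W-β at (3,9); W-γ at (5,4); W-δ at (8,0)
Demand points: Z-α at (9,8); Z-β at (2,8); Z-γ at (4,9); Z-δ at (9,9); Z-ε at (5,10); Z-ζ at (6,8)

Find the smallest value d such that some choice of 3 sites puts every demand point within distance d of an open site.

4

Open {W-α, W-β, W-γ}.
  Farthest demand point is Z-α at distance 4 (to W-α); all others are ≤ 4.
With {W-α, W-β, W-δ} the worst case is 4.
With {W-α, W-γ, W-δ} the worst case is 4.
No size-3 selection achieves below 4.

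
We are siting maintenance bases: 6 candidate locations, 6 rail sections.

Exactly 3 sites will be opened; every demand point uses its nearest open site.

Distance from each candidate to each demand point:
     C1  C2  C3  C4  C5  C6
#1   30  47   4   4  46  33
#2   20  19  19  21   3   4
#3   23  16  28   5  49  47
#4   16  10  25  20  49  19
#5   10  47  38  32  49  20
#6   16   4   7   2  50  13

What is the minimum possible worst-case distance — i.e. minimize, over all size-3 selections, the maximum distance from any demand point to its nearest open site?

10

Open {#2, #5, #6}.
  Farthest demand point is C1 at distance 10 (to #5); all others are ≤ 10.
With {#1, #2, #4} the worst case is 16.
With {#1, #2, #6} the worst case is 16.
No size-3 selection achieves below 10.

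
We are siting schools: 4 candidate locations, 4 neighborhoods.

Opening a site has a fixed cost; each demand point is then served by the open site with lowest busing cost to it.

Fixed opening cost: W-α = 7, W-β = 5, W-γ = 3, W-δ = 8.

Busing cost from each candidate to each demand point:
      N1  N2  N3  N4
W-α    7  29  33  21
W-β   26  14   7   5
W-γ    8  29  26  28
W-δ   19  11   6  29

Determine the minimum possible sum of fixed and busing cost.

42

Open {W-β, W-γ}: assign each demand point to its cheapest open site.
  N1→W-γ 8, N2→W-β 14, N3→W-β 7, N4→W-β 5
  busing cost 34, fixed 8 → total 42.
Compare {W-α, W-β}: busing cost 33 + fixed 12 = 45.
Compare {W-β, W-γ, W-δ}: busing cost 30 + fixed 16 = 46.
Compare {W-α, W-β, W-γ}: busing cost 33 + fixed 15 = 48.
All other subsets cost ≥ 45. Minimum total cost: 42.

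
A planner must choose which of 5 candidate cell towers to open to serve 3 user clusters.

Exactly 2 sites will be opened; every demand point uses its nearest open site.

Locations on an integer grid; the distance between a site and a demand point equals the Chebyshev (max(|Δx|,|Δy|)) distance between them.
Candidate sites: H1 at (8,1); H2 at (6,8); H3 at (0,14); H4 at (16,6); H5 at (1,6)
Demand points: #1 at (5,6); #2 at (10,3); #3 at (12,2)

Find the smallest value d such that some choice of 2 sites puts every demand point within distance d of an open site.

Open {H1, H2}.
  Farthest demand point is #3 at distance 4 (to H1); all others are ≤ 4.
With {H1, H5} the worst case is 4.
With {H1, H3} the worst case is 5.
No size-2 selection achieves below 4.

4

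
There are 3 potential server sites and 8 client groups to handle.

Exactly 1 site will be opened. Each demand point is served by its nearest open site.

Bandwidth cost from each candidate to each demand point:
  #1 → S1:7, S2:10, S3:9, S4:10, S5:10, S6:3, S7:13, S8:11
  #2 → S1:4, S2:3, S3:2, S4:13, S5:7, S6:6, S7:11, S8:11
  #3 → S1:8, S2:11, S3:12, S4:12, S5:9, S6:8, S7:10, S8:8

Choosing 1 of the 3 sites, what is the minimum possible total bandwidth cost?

57

Open {#2}.
  S1→#2 4, S2→#2 3, S3→#2 2, S4→#2 13, S5→#2 7, S6→#2 6, S7→#2 11, S8→#2 11  ⇒ total 57.
Compare {#1}: total 73.
Compare {#3}: total 78.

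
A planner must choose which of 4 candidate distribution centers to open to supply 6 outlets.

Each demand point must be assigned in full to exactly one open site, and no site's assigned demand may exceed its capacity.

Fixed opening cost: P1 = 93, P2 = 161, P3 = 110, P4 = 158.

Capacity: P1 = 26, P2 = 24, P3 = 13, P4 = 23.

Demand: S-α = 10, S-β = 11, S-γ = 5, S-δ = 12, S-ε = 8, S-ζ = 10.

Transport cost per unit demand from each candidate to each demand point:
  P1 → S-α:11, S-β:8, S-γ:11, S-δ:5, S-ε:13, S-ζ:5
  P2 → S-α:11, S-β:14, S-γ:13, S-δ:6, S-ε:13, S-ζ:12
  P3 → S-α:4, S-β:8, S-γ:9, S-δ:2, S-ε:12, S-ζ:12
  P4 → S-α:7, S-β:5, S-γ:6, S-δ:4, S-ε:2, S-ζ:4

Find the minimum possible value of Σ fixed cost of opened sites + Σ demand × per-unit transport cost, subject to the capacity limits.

Open {P1, P3, P4}; cheapest assignment that respects the capacities:
  P1 (cap 26, load 23): S-β, S-δ — cost 11×8 + 12×5 = 148
  P3 (cap 13, load 10): S-α — cost 10×4 = 40
  P4 (cap 23, load 23): S-γ, S-ε, S-ζ — cost 5×6 + 8×2 + 10×4 = 86
  Shipping 274, fixed 361 → total 635.
  Any other capacity-feasible assignment to {P1, P3, P4} ships for at least 274.
Compare {P1, P2, P4}: its best feasible assignment gives total 738.
Compare {P1, P2, P3}: its best feasible assignment gives total 773.
Every other set of open sites that can feasibly serve all demand totals ≥ 738 even under its best assignment. Minimum: 635.

635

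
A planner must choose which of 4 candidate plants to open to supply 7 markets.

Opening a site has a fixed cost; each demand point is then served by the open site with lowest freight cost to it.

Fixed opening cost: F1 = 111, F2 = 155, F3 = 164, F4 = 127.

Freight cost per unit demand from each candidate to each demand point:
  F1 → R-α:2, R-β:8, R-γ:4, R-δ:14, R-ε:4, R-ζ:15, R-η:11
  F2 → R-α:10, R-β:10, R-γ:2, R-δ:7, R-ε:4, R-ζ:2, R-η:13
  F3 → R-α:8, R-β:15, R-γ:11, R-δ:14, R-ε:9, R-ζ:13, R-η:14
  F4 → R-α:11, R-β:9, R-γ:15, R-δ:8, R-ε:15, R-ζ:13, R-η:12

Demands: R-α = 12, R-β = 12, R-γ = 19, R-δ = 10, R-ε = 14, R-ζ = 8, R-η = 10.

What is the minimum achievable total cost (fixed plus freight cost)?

676

Open {F1, F2}: assign each demand point to its cheapest open site.
  R-α→F1 12×2=24, R-β→F1 12×8=96, R-γ→F2 19×2=38, R-δ→F2 10×7=70, R-ε→F1 14×4=56, R-ζ→F2 8×2=16, R-η→F1 10×11=110
  freight cost 410, fixed 266 → total 676.
Compare {F2}: freight cost 550 + fixed 155 = 705.
Compare {F1}: freight cost 622 + fixed 111 = 733.
Compare {F1, F4}: freight cost 546 + fixed 238 = 784.
All other subsets cost ≥ 705. Minimum total cost: 676.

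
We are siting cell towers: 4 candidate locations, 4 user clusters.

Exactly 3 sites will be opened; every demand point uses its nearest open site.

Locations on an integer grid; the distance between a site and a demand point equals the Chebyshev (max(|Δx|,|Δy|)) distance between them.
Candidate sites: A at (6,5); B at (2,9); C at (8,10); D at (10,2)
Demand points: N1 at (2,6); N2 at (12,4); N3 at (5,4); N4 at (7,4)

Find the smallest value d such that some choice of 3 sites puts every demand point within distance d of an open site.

3

Open {A, B, D}.
  Farthest demand point is N1 at distance 3 (to B); all others are ≤ 3.
With {A, C, D} the worst case is 4.
With {B, C, D} the worst case is 5.
No size-3 selection achieves below 3.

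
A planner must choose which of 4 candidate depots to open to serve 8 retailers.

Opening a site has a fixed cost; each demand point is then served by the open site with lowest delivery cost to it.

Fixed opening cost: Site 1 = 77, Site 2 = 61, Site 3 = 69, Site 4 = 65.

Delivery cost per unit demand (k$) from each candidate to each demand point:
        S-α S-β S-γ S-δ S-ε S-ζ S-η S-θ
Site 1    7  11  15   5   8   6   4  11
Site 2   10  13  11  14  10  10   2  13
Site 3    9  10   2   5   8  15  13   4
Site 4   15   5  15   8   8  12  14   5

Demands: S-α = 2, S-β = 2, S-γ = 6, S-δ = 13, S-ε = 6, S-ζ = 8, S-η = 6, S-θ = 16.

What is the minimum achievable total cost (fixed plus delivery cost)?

Open {Site 1, Site 3}: assign each demand point to its cheapest open site.
  S-α→Site 1 2×7=14, S-β→Site 3 2×10=20, S-γ→Site 3 6×2=12, S-δ→Site 1 13×5=65, S-ε→Site 1 6×8=48, S-ζ→Site 1 8×6=48, S-η→Site 1 6×4=24, S-θ→Site 3 16×4=64
  delivery cost 295, fixed 146 → total 441.
Compare {Site 2, Site 3}: delivery cost 319 + fixed 130 = 449.
Compare {Site 1, Site 2, Site 3}: delivery cost 283 + fixed 207 = 490.
Compare {Site 3}: delivery cost 425 + fixed 69 = 494.
All other subsets cost ≥ 449. Minimum total cost: 441.

441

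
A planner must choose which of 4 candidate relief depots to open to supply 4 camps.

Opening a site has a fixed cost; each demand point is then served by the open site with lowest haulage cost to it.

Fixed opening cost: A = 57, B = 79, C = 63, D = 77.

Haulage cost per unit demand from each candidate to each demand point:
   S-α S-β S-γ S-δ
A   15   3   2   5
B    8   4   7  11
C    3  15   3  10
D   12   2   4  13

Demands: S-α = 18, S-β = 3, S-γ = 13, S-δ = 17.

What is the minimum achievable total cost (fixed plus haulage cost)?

Open {A, C}: assign each demand point to its cheapest open site.
  S-α→C 18×3=54, S-β→A 3×3=9, S-γ→A 13×2=26, S-δ→A 17×5=85
  haulage cost 174, fixed 120 → total 294.
Compare {A, C, D}: haulage cost 171 + fixed 197 = 368.
Compare {C}: haulage cost 308 + fixed 63 = 371.
Compare {A, B, C}: haulage cost 174 + fixed 199 = 373.
All other subsets cost ≥ 368. Minimum total cost: 294.

294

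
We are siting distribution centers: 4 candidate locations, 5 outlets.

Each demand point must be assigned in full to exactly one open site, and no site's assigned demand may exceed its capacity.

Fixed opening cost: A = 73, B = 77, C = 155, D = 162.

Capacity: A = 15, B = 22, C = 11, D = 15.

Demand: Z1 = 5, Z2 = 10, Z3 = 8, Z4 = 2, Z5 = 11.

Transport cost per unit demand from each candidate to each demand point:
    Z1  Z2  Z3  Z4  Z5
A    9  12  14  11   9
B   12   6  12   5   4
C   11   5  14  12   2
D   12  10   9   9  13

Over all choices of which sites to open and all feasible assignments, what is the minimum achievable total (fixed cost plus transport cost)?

433

Open {A, B}; cheapest assignment that respects the capacities:
  A (cap 15, load 15): Z1, Z3, Z4 — cost 5×9 + 8×14 + 2×11 = 179
  B (cap 22, load 21): Z2, Z5 — cost 10×6 + 11×4 = 104
  Shipping 283, fixed 150 → total 433.
  Any other capacity-feasible assignment to {A, B} ships for at least 283.
Compare {B, D}: its best feasible assignment gives total 493.
Compare {A, B, C}: its best feasible assignment gives total 538.
Every other set of open sites that can feasibly serve all demand totals ≥ 493 even under its best assignment. Minimum: 433.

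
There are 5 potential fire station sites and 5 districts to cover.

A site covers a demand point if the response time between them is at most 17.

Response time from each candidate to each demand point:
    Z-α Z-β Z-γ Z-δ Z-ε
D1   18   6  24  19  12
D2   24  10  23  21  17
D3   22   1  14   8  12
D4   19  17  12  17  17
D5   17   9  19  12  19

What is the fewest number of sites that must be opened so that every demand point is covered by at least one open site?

2

Coverage sets (demand points within 17 of each site):
  D1: {Z-β, Z-ε}
  D2: {Z-β, Z-ε}
  D3: {Z-β, Z-γ, Z-δ, Z-ε}
  D4: {Z-β, Z-γ, Z-δ, Z-ε}
  D5: {Z-α, Z-β, Z-δ}
No single site covers all 5 demand points.
But {D3, D5} covers everything, so the minimum is 2.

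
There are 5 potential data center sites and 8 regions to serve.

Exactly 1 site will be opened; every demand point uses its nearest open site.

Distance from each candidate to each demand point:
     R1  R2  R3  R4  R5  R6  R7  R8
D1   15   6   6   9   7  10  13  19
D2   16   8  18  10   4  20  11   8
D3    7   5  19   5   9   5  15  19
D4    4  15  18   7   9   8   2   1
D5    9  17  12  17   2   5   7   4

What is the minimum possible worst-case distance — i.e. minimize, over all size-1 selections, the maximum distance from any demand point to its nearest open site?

17

Open {D5}.
  Farthest demand point is R2 at distance 17 (to D5); all others are ≤ 17.
With {D4} the worst case is 18.
With {D1} the worst case is 19.
No size-1 selection achieves below 17.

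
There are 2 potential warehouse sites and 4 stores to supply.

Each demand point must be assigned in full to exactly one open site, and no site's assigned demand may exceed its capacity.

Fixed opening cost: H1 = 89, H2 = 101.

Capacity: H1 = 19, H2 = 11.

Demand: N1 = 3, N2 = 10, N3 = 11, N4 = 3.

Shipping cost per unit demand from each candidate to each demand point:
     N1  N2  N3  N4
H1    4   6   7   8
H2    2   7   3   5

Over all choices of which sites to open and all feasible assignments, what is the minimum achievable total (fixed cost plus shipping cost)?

Open {H1, H2}; cheapest assignment that respects the capacities:
  H1 (cap 19, load 16): N1, N2, N4 — cost 3×4 + 10×6 + 3×8 = 96
  H2 (cap 11, load 11): N3 — cost 11×3 = 33
  Shipping 129, fixed 190 → total 319.
  Any other capacity-feasible assignment to {H1, H2} ships for at least 129.
Total demand is 27 and no other set of sites has combined capacity ≥ 27, so {H1, H2} is the only feasible choice of open sites. Minimum: 319.

319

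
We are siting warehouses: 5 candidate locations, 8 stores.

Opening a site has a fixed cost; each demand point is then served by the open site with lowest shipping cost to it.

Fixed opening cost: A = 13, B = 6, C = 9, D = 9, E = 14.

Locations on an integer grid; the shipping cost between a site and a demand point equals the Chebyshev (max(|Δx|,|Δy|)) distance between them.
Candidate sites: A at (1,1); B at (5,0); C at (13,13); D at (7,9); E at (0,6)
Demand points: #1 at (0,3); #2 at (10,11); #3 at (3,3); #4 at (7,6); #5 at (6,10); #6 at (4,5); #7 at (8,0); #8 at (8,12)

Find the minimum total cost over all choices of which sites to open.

Open {B, D}: assign each demand point to its cheapest open site.
  #1→B 5, #2→D 3, #3→B 3, #4→D 3, #5→D 1, #6→D 4, #7→B 3, #8→D 3
  shipping cost 25, fixed 15 → total 40.
Compare {D}: shipping cost 36 + fixed 9 = 45.
Compare {A, D}: shipping cost 25 + fixed 22 = 47.
Compare {A, B, D}: shipping cost 21 + fixed 28 = 49.
All other subsets cost ≥ 45. Minimum total cost: 40.

40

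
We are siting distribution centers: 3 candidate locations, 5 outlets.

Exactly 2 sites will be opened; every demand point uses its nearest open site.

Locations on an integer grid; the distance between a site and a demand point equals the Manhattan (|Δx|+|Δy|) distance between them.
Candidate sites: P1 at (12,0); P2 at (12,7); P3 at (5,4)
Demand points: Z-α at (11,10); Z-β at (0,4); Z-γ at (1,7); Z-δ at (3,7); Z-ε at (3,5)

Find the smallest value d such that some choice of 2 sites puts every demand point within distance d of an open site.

7

Open {P2, P3}.
  Farthest demand point is Z-γ at distance 7 (to P3); all others are ≤ 7.
With {P1, P3} the worst case is 11.
With {P1, P2} the worst case is 15.
No size-2 selection achieves below 7.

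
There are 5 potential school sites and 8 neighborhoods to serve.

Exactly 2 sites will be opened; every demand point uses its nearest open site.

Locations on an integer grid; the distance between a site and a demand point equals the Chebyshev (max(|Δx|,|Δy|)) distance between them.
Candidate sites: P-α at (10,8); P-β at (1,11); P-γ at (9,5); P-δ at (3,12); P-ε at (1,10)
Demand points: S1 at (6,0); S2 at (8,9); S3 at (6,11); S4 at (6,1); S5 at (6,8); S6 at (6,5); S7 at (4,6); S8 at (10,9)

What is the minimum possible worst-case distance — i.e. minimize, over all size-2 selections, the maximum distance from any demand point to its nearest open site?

Open {P-α, P-γ}.
  Farthest demand point is S1 at distance 5 (to P-γ); all others are ≤ 5.
With {P-β, P-γ} the worst case is 5.
With {P-γ, P-δ} the worst case is 5.
No size-2 selection achieves below 5.

5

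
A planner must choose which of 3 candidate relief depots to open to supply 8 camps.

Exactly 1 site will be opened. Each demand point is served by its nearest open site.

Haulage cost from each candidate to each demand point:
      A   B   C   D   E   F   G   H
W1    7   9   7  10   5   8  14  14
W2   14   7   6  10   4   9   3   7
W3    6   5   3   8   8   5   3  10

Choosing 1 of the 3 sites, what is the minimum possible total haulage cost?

Open {W3}.
  A→W3 6, B→W3 5, C→W3 3, D→W3 8, E→W3 8, F→W3 5, G→W3 3, H→W3 10  ⇒ total 48.
Compare {W2}: total 60.
Compare {W1}: total 74.

48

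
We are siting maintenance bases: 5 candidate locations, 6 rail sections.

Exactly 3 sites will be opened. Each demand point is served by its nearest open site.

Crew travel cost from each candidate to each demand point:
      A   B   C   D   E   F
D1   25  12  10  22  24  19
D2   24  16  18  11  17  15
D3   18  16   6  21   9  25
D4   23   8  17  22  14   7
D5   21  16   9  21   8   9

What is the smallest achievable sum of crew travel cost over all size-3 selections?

Open {D2, D3, D4}.
  A→D3 18, B→D4 8, C→D3 6, D→D2 11, E→D3 9, F→D4 7  ⇒ total 59.
Compare {D2, D4, D5}: total 64.
Compare {D2, D3, D5}: total 68.
No size-3 selection does better; minimum is 59.

59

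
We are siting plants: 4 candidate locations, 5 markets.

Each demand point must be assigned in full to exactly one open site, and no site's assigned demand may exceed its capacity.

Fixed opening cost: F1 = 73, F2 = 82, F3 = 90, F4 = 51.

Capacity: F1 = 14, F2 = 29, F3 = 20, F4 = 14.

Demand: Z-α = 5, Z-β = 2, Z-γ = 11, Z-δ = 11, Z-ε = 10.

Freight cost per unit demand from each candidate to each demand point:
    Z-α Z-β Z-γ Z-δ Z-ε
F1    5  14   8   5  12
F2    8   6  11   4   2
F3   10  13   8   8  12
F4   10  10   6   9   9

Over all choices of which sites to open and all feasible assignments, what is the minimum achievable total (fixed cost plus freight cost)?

Open {F2, F4}; cheapest assignment that respects the capacities:
  F2 (cap 29, load 28): Z-α, Z-β, Z-δ, Z-ε — cost 5×8 + 2×6 + 11×4 + 10×2 = 116
  F4 (cap 14, load 11): Z-γ — cost 11×6 = 66
  Shipping 182, fixed 133 → total 315.
  Any other capacity-feasible assignment to {F2, F4} ships for at least 182.
Compare {F1, F2}: its best feasible assignment gives total 359.
Compare {F1, F2, F4}: its best feasible assignment gives total 373.
Every other set of open sites that can feasibly serve all demand totals ≥ 359 even under its best assignment. Minimum: 315.

315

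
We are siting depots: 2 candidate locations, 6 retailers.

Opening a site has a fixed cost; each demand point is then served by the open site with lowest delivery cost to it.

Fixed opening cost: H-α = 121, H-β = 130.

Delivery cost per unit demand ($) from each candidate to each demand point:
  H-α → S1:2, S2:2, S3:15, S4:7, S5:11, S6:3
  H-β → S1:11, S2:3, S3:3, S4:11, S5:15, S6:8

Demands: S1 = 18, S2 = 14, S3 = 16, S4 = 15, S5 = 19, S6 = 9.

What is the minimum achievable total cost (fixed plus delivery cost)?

704

Open {H-α, H-β}: assign each demand point to its cheapest open site.
  S1→H-α 18×2=36, S2→H-α 14×2=28, S3→H-β 16×3=48, S4→H-α 15×7=105, S5→H-α 19×11=209, S6→H-α 9×3=27
  delivery cost 453, fixed 251 → total 704.
Compare {H-α}: delivery cost 645 + fixed 121 = 766.
Compare {H-β}: delivery cost 810 + fixed 130 = 940.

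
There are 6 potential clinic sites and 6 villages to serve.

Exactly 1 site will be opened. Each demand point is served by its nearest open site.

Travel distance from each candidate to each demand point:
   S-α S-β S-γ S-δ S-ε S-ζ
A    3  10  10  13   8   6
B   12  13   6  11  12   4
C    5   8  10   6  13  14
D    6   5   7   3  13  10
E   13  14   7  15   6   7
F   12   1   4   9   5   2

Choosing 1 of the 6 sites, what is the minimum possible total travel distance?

Open {F}.
  S-α→F 12, S-β→F 1, S-γ→F 4, S-δ→F 9, S-ε→F 5, S-ζ→F 2  ⇒ total 33.
Compare {D}: total 44.
Compare {A}: total 50.
No size-1 selection does better; minimum is 33.

33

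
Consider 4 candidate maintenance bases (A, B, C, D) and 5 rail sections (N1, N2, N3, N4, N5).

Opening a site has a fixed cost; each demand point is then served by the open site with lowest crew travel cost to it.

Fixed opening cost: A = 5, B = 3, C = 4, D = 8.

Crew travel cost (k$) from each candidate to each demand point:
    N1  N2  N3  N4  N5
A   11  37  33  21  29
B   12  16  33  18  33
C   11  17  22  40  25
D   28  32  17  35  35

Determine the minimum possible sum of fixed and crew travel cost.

99

Open {B, C}: assign each demand point to its cheapest open site.
  N1→C 11, N2→B 16, N3→C 22, N4→B 18, N5→C 25
  crew travel cost 92, fixed 7 → total 99.
Compare {B, C, D}: crew travel cost 87 + fixed 15 = 102.
Compare {A, B, C}: crew travel cost 92 + fixed 12 = 104.
Compare {A, C}: crew travel cost 96 + fixed 9 = 105.
All other subsets cost ≥ 102. Minimum total cost: 99.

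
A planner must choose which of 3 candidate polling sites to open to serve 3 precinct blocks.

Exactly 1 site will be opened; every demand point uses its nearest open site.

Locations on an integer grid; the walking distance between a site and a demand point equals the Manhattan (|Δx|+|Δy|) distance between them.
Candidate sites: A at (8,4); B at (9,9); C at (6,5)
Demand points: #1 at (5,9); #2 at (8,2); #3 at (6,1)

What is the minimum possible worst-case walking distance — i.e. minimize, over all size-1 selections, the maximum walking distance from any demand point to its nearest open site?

5

Open {C}.
  Farthest demand point is #1 at walking distance 5 (to C); all others are ≤ 5.
With {A} the worst case is 8.
With {B} the worst case is 11.
No size-1 selection achieves below 5.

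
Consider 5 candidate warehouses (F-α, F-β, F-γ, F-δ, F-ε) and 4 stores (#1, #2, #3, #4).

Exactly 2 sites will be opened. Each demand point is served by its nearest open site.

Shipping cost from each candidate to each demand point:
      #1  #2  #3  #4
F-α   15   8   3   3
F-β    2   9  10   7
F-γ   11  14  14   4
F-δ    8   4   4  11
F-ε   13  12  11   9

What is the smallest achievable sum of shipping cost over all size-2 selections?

Open {F-α, F-β}.
  #1→F-β 2, #2→F-α 8, #3→F-α 3, #4→F-α 3  ⇒ total 16.
Compare {F-β, F-δ}: total 17.
Compare {F-α, F-δ}: total 18.
No size-2 selection does better; minimum is 16.

16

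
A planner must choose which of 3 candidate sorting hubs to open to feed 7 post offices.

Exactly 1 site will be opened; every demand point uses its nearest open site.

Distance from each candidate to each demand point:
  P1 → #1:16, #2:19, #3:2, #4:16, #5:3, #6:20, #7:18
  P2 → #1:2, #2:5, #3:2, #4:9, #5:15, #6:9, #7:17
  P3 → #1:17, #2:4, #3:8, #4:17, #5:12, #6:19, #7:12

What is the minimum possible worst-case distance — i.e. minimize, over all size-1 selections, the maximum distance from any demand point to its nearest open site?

Open {P2}.
  Farthest demand point is #7 at distance 17 (to P2); all others are ≤ 17.
With {P3} the worst case is 19.
With {P1} the worst case is 20.
No size-1 selection achieves below 17.

17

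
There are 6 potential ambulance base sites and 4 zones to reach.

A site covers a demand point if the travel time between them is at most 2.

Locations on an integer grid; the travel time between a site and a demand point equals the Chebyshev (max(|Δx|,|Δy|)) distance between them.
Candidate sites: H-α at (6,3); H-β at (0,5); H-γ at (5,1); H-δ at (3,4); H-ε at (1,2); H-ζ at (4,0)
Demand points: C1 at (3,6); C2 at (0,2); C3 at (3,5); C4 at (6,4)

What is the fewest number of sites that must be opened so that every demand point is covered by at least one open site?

3

Coverage sets (demand points within 2 of each site):
  H-α: {C4}
  H-β: {}
  H-γ: {}
  H-δ: {C1, C3}
  H-ε: {C2}
  H-ζ: {}
No 2 sites suffice: every size-2 union leaves at least one demand point uncovered.
But {H-α, H-δ, H-ε} covers everything, so the minimum is 3.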